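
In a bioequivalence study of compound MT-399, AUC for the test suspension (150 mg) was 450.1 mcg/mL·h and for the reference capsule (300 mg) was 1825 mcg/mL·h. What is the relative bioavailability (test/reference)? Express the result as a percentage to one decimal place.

F_rel = 49.3%

F_rel = (AUC_test/D_test) / (AUC_ref/D_ref)
      = (450.1/150) / (1825/300)
      = 3.00067 / 6.08333 = 0.4933 = 49.33%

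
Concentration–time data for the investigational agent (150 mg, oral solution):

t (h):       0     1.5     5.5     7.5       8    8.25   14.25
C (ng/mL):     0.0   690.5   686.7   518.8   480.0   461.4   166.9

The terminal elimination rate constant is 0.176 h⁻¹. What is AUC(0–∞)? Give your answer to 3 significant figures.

Trapezoidal AUC_0→14.25:
  [0→1.5]: (0.0+690.5)/2 × 1.5 = 517.875
  [1.5→5.5]: (690.5+686.7)/2 × 4 = 2754.4
  [5.5→7.5]: (686.7+518.8)/2 × 2 = 1205.5
  [7.5→8]: (518.8+480.0)/2 × 0.5 = 249.7
  [8→8.25]: (480.0+461.4)/2 × 0.25 = 117.675
  [8.25→14.25]: (461.4+166.9)/2 × 6 = 1884.9
  Sum = 6730.05 ng/mL·h
Extrapolated tail: C_last / k_e = 166.9 / 0.176 = 948.295
AUC_0→∞ = 6730.05 + 948.295 = 7678.345 ng/mL·h

AUC = 7680 ng/mL·h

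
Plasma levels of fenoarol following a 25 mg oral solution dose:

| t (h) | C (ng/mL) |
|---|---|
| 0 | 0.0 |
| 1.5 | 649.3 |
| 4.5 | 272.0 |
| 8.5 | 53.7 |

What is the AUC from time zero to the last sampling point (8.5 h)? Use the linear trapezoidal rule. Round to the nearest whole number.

Trapezoidal AUC_0→8.5:
  [0→1.5]: (0.0+649.3)/2 × 1.5 = 486.975
  [1.5→4.5]: (649.3+272.0)/2 × 3 = 1381.95
  [4.5→8.5]: (272.0+53.7)/2 × 4 = 651.4
  Sum = 2520.325 ng/mL·h

AUC = 2520 ng/mL·h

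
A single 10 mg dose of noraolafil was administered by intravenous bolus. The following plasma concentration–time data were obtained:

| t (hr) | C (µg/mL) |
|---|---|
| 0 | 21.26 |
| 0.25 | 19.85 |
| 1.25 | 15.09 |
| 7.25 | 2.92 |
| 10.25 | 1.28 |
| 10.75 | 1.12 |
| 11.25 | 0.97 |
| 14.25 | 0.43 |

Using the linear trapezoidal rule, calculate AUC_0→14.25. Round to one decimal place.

Trapezoidal AUC_0→14.25:
  [0→0.25]: (21.26+19.85)/2 × 0.25 = 5.13875
  [0.25→1.25]: (19.85+15.09)/2 × 1 = 17.47
  [1.25→7.25]: (15.09+2.92)/2 × 6 = 54.03
  [7.25→10.25]: (2.92+1.28)/2 × 3 = 6.3
  [10.25→10.75]: (1.28+1.12)/2 × 0.5 = 0.6
  [10.75→11.25]: (1.12+0.97)/2 × 0.5 = 0.5225
  [11.25→14.25]: (0.97+0.43)/2 × 3 = 2.1
  Sum = 86.16125 µg/mL·hr

AUC = 86.2 µg/mL·hr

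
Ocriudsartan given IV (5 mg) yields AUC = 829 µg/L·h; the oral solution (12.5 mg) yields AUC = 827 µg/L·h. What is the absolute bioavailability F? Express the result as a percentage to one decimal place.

F = (AUC_ev / D_ev) / (AUC_iv / D_iv)
  = (827/12.5) / (829/5)
  = 66.16 / 165.8 = 0.3990
  = 39.90%

F = 39.9%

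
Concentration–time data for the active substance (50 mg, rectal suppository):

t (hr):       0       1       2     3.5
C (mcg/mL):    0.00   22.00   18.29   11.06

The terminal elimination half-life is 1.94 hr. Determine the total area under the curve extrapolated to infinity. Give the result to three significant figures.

AUC = 84.1 mcg/mL·hr

Trapezoidal AUC_0→3.5:
  [0→1]: (0.00+22.00)/2 × 1 = 11.0
  [1→2]: (22.00+18.29)/2 × 1 = 20.145
  [2→3.5]: (18.29+11.06)/2 × 1.5 = 22.0125
  Sum = 53.1575 mcg/mL·hr
k_e = ln2 / t½ = 0.693147 / 1.94 = 0.3573 hr^-1
Extrapolated tail: C_last / k_e = 11.06 / 0.3573 = 30.954
AUC_0→∞ = 53.1575 + 30.954 = 84.1115 mcg/mL·hr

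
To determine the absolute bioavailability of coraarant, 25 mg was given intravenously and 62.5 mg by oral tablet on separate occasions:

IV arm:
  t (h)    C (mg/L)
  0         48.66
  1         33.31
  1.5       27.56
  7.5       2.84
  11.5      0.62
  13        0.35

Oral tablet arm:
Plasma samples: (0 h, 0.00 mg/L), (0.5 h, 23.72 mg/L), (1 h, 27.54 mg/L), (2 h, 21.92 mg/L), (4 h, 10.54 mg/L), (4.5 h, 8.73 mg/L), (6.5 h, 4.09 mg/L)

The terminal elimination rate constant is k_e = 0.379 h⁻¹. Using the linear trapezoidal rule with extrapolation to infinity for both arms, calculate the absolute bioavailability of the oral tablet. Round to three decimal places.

Trapezoidal AUC_0→13 (IV):
  [0→1]: (48.66+33.31)/2 × 1 = 40.985
  [1→1.5]: (33.31+27.56)/2 × 0.5 = 15.2175
  [1.5→7.5]: (27.56+2.84)/2 × 6 = 91.2
  [7.5→11.5]: (2.84+0.62)/2 × 4 = 6.92
  [11.5→13]: (0.62+0.35)/2 × 1.5 = 0.7275
  Sum = 155.05 mg/L·h
IV tail: 0.35/0.379 = 0.923; AUC_iv,0→∞ = 155.05 + 0.923 = 155.973 mg/L·h
Trapezoidal AUC_0→6.5 (oral tablet):
  [0→0.5]: (0.00+23.72)/2 × 0.5 = 5.93
  [0.5→1]: (23.72+27.54)/2 × 0.5 = 12.815
  [1→2]: (27.54+21.92)/2 × 1 = 24.73
  [2→4]: (21.92+10.54)/2 × 2 = 32.46
  [4→4.5]: (10.54+8.73)/2 × 0.5 = 4.8175
  [4.5→6.5]: (8.73+4.09)/2 × 2 = 12.82
  Sum = 93.5725 mg/L·h
oral tablet tail: 4.09/0.379 = 10.792; AUC_ev,0→∞ = 93.5725 + 10.792 = 104.3645 mg/L·h
F = (AUC_ev/D_ev)/(AUC_iv/D_iv) = (104.3645/62.5)/(155.973/25) = 1.669832/6.23892 = 0.2676

F = 0.268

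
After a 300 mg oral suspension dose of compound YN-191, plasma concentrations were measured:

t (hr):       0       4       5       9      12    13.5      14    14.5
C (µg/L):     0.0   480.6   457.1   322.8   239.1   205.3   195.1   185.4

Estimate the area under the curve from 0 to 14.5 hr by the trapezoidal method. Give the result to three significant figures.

Trapezoidal AUC_0→14.5:
  [0→4]: (0.0+480.6)/2 × 4 = 961.2
  [4→5]: (480.6+457.1)/2 × 1 = 468.85
  [5→9]: (457.1+322.8)/2 × 4 = 1559.8
  [9→12]: (322.8+239.1)/2 × 3 = 842.85
  [12→13.5]: (239.1+205.3)/2 × 1.5 = 333.3
  [13.5→14]: (205.3+195.1)/2 × 0.5 = 100.1
  [14→14.5]: (195.1+185.4)/2 × 0.5 = 95.125
  Sum = 4361.225 µg/L·hr

AUC = 4360 µg/L·hr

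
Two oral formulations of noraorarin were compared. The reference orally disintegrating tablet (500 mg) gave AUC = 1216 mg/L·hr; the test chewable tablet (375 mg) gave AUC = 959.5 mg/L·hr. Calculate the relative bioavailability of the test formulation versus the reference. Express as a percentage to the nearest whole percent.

F_rel = 105%

F_rel = (AUC_test/D_test) / (AUC_ref/D_ref)
      = (959.5/375) / (1216/500)
      = 2.55867 / 2.432 = 1.0521 = 105.21%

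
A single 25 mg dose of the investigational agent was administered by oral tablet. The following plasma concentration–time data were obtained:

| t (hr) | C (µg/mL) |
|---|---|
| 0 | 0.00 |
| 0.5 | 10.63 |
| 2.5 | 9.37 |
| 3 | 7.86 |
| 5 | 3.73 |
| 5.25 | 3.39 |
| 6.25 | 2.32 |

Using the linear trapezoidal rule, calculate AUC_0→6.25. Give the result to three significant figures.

AUC = 42.3 µg/mL·hr

Trapezoidal AUC_0→6.25:
  [0→0.5]: (0.00+10.63)/2 × 0.5 = 2.6575
  [0.5→2.5]: (10.63+9.37)/2 × 2 = 20.0
  [2.5→3]: (9.37+7.86)/2 × 0.5 = 4.3075
  [3→5]: (7.86+3.73)/2 × 2 = 11.59
  [5→5.25]: (3.73+3.39)/2 × 0.25 = 0.89
  [5.25→6.25]: (3.39+2.32)/2 × 1 = 2.855
  Sum = 42.3 µg/mL·hr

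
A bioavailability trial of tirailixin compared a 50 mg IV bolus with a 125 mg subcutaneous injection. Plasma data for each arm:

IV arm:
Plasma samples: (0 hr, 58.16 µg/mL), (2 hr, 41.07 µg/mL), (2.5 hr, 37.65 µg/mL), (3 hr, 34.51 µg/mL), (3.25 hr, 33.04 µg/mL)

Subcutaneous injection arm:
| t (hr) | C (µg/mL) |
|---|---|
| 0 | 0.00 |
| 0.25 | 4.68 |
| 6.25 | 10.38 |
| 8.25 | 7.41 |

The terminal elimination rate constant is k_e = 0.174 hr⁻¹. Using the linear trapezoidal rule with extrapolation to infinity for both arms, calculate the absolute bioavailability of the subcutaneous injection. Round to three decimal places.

F = 0.127

Trapezoidal AUC_0→3.25 (IV):
  [0→2]: (58.16+41.07)/2 × 2 = 99.23
  [2→2.5]: (41.07+37.65)/2 × 0.5 = 19.68
  [2.5→3]: (37.65+34.51)/2 × 0.5 = 18.04
  [3→3.25]: (34.51+33.04)/2 × 0.25 = 8.44375
  Sum = 145.39375 µg/mL·hr
IV tail: 33.04/0.174 = 189.885; AUC_iv,0→∞ = 145.39375 + 189.885 = 335.27875 µg/mL·hr
Trapezoidal AUC_0→8.25 (subcutaneous injection):
  [0→0.25]: (0.00+4.68)/2 × 0.25 = 0.585
  [0.25→6.25]: (4.68+10.38)/2 × 6 = 45.18
  [6.25→8.25]: (10.38+7.41)/2 × 2 = 17.79
  Sum = 63.555 µg/mL·hr
subcutaneous injection tail: 7.41/0.174 = 42.586; AUC_ev,0→∞ = 63.555 + 42.586 = 106.141 µg/mL·hr
F = (AUC_ev/D_ev)/(AUC_iv/D_iv) = (106.141/125)/(335.27875/50) = 0.849128/6.705575 = 0.1266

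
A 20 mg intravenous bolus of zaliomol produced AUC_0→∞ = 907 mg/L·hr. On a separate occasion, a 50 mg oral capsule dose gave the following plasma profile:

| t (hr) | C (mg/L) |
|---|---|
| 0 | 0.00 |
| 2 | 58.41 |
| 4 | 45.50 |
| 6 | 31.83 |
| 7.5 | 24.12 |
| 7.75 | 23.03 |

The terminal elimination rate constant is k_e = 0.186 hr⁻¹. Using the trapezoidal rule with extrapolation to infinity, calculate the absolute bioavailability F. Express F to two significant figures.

Trapezoidal AUC_0→7.75 (oral capsule):
  [0→2]: (0.00+58.41)/2 × 2 = 58.41
  [2→4]: (58.41+45.50)/2 × 2 = 103.91
  [4→6]: (45.50+31.83)/2 × 2 = 77.33
  [6→7.5]: (31.83+24.12)/2 × 1.5 = 41.9625
  [7.5→7.75]: (24.12+23.03)/2 × 0.25 = 5.89375
  Sum = 287.50625 mg/L·hr
Tail: C_last/k_e = 23.03/0.186 = 123.817
AUC_0→∞ (oral capsule) = 287.50625 + 123.817 = 411.32325 mg/L·hr
F = (AUC_ev/D_ev)/(AUC_iv/D_iv) = (411.32325/50)/(907/20) = 8.226465/45.35 = 0.1814

F = 0.18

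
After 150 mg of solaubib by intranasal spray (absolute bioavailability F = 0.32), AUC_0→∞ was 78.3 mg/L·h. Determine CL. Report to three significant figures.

CL = 0.613 L/h

CL = F × Dose / AUC_0→∞
   = 0.32 × 150 / 78.3 = 0.613027 L/h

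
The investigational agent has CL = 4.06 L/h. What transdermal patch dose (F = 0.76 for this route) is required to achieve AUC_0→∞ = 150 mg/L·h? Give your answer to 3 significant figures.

Dose = CL × AUC_0→∞ / F
     = 4.06 × 150 / 0.76 = 801.316 mg

Dose = 801 mg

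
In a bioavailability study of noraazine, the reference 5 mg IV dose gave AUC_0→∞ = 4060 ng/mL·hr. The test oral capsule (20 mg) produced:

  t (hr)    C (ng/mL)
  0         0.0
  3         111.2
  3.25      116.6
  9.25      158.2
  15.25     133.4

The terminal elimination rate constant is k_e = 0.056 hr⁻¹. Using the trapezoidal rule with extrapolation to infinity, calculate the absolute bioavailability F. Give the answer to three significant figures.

Trapezoidal AUC_0→15.25 (oral capsule):
  [0→3]: (0.0+111.2)/2 × 3 = 166.8
  [3→3.25]: (111.2+116.6)/2 × 0.25 = 28.475
  [3.25→9.25]: (116.6+158.2)/2 × 6 = 824.4
  [9.25→15.25]: (158.2+133.4)/2 × 6 = 874.8
  Sum = 1894.475 ng/mL·hr
Tail: C_last/k_e = 133.4/0.056 = 2382.143
AUC_0→∞ (oral capsule) = 1894.475 + 2382.143 = 4276.618 ng/mL·hr
F = (AUC_ev/D_ev)/(AUC_iv/D_iv) = (4276.618/20)/(4060/5) = 213.8309/812 = 0.2633

F = 0.263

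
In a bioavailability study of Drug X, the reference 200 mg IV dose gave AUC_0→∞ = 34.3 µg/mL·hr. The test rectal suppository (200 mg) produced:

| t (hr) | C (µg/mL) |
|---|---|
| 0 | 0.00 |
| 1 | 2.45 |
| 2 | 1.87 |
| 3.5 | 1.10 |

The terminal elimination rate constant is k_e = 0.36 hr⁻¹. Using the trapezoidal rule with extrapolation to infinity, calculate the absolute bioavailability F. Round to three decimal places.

F = 0.253

Trapezoidal AUC_0→3.5 (rectal suppository):
  [0→1]: (0.00+2.45)/2 × 1 = 1.225
  [1→2]: (2.45+1.87)/2 × 1 = 2.16
  [2→3.5]: (1.87+1.10)/2 × 1.5 = 2.2275
  Sum = 5.6125 µg/mL·hr
Tail: C_last/k_e = 1.10/0.36 = 3.056
AUC_0→∞ (rectal suppository) = 5.6125 + 3.056 = 8.6685 µg/mL·hr
F = (AUC_ev/D_ev)/(AUC_iv/D_iv) = (8.6685/200)/(34.3/200) = 0.0433425/0.1715 = 0.2527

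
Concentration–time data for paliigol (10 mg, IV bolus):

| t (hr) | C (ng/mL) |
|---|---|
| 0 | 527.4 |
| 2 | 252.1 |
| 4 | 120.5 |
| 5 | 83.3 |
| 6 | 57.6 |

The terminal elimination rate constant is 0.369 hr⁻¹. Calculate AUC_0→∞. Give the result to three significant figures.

AUC = 1480 ng/mL·hr

Trapezoidal AUC_0→6:
  [0→2]: (527.4+252.1)/2 × 2 = 779.5
  [2→4]: (252.1+120.5)/2 × 2 = 372.6
  [4→5]: (120.5+83.3)/2 × 1 = 101.9
  [5→6]: (83.3+57.6)/2 × 1 = 70.45
  Sum = 1324.45 ng/mL·hr
Extrapolated tail: C_last / k_e = 57.6 / 0.369 = 156.098
AUC_0→∞ = 1324.45 + 156.098 = 1480.548 ng/mL·hr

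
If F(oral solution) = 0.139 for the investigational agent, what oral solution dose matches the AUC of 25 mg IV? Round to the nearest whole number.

D_oral = 180 mg

For equal systemic exposure: F × D_ev = D_iv
D_ev = D_iv / F = 25 / 0.139 = 179.856 mg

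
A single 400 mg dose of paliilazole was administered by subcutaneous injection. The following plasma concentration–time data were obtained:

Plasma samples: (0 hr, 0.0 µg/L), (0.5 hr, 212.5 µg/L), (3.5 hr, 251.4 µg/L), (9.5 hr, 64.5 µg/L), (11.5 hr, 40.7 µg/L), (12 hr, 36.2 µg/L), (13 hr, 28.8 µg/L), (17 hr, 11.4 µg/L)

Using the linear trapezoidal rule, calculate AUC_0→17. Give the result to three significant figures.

Trapezoidal AUC_0→17:
  [0→0.5]: (0.0+212.5)/2 × 0.5 = 53.125
  [0.5→3.5]: (212.5+251.4)/2 × 3 = 695.85
  [3.5→9.5]: (251.4+64.5)/2 × 6 = 947.7
  [9.5→11.5]: (64.5+40.7)/2 × 2 = 105.2
  [11.5→12]: (40.7+36.2)/2 × 0.5 = 19.225
  [12→13]: (36.2+28.8)/2 × 1 = 32.5
  [13→17]: (28.8+11.4)/2 × 4 = 80.4
  Sum = 1934.0 µg/L·hr

AUC = 1930 µg/L·hr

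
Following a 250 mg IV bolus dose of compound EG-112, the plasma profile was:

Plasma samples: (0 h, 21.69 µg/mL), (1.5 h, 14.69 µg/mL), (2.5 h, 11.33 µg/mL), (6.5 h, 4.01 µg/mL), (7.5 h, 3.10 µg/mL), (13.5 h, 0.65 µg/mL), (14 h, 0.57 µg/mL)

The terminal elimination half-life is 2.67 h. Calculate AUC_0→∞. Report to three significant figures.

Trapezoidal AUC_0→14:
  [0→1.5]: (21.69+14.69)/2 × 1.5 = 27.285
  [1.5→2.5]: (14.69+11.33)/2 × 1 = 13.01
  [2.5→6.5]: (11.33+4.01)/2 × 4 = 30.68
  [6.5→7.5]: (4.01+3.10)/2 × 1 = 3.555
  [7.5→13.5]: (3.10+0.65)/2 × 6 = 11.25
  [13.5→14]: (0.65+0.57)/2 × 0.5 = 0.305
  Sum = 86.085 µg/mL·h
k_e = ln2 / t½ = 0.693147 / 2.67 = 0.2596 h^-1
Extrapolated tail: C_last / k_e = 0.57 / 0.2596 = 2.196
AUC_0→∞ = 86.085 + 2.196 = 88.281 µg/mL·h

AUC = 88.3 µg/mL·h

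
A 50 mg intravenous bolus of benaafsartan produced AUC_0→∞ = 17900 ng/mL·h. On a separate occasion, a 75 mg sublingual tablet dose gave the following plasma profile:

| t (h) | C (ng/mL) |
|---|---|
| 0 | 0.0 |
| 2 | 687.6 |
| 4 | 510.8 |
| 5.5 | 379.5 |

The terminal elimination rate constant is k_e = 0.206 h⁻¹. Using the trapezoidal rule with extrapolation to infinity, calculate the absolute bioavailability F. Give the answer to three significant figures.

F = 0.164

Trapezoidal AUC_0→5.5 (sublingual tablet):
  [0→2]: (0.0+687.6)/2 × 2 = 687.6
  [2→4]: (687.6+510.8)/2 × 2 = 1198.4
  [4→5.5]: (510.8+379.5)/2 × 1.5 = 667.725
  Sum = 2553.725 ng/mL·h
Tail: C_last/k_e = 379.5/0.206 = 1842.233
AUC_0→∞ (sublingual tablet) = 2553.725 + 1842.233 = 4395.958 ng/mL·h
F = (AUC_ev/D_ev)/(AUC_iv/D_iv) = (4395.958/75)/(17900/50) = 58.6128/358 = 0.1637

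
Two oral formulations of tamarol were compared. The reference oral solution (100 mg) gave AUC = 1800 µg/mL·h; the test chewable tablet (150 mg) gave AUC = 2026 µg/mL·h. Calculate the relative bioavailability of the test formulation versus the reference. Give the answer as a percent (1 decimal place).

F_rel = 75.0%

F_rel = (AUC_test/D_test) / (AUC_ref/D_ref)
      = (2026/150) / (1800/100)
      = 13.5067 / 18 = 0.7504 = 75.04%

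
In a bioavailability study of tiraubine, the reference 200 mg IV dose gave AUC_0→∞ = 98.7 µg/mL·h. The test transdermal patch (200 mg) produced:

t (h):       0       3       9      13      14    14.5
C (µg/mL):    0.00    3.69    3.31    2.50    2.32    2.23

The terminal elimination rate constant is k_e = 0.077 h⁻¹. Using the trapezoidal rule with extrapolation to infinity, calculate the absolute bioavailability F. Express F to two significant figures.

F = 0.72

Trapezoidal AUC_0→14.5 (transdermal patch):
  [0→3]: (0.00+3.69)/2 × 3 = 5.535
  [3→9]: (3.69+3.31)/2 × 6 = 21.0
  [9→13]: (3.31+2.50)/2 × 4 = 11.62
  [13→14]: (2.50+2.32)/2 × 1 = 2.41
  [14→14.5]: (2.32+2.23)/2 × 0.5 = 1.1375
  Sum = 41.7025 µg/mL·h
Tail: C_last/k_e = 2.23/0.077 = 28.961
AUC_0→∞ (transdermal patch) = 41.7025 + 28.961 = 70.6635 µg/mL·h
F = (AUC_ev/D_ev)/(AUC_iv/D_iv) = (70.6635/200)/(98.7/200) = 0.3533175/0.4935 = 0.7159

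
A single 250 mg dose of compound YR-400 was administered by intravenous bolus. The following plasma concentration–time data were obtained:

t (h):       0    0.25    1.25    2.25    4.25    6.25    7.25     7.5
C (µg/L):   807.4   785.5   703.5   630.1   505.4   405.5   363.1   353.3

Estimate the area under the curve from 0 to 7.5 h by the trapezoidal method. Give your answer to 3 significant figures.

Trapezoidal AUC_0→7.5:
  [0→0.25]: (807.4+785.5)/2 × 0.25 = 199.1125
  [0.25→1.25]: (785.5+703.5)/2 × 1 = 744.5
  [1.25→2.25]: (703.5+630.1)/2 × 1 = 666.8
  [2.25→4.25]: (630.1+505.4)/2 × 2 = 1135.5
  [4.25→6.25]: (505.4+405.5)/2 × 2 = 910.9
  [6.25→7.25]: (405.5+363.1)/2 × 1 = 384.3
  [7.25→7.5]: (363.1+353.3)/2 × 0.25 = 89.55
  Sum = 4130.6625 µg/L·h

AUC = 4130 µg/L·h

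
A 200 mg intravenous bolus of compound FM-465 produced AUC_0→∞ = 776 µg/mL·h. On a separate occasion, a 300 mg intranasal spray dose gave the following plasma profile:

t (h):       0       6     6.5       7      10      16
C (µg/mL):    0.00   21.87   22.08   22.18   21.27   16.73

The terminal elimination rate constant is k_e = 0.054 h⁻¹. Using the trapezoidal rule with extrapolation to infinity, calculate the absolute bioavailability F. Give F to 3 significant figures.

F = 0.495

Trapezoidal AUC_0→16 (intranasal spray):
  [0→6]: (0.00+21.87)/2 × 6 = 65.61
  [6→6.5]: (21.87+22.08)/2 × 0.5 = 10.9875
  [6.5→7]: (22.08+22.18)/2 × 0.5 = 11.065
  [7→10]: (22.18+21.27)/2 × 3 = 65.175
  [10→16]: (21.27+16.73)/2 × 6 = 114.0
  Sum = 266.8375 µg/mL·h
Tail: C_last/k_e = 16.73/0.054 = 309.815
AUC_0→∞ (intranasal spray) = 266.8375 + 309.815 = 576.6525 µg/mL·h
F = (AUC_ev/D_ev)/(AUC_iv/D_iv) = (576.6525/300)/(776/200) = 1.922175/3.88 = 0.4954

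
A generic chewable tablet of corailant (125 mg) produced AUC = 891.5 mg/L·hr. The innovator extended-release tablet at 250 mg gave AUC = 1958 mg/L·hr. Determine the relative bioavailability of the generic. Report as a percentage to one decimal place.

F_rel = (AUC_test/D_test) / (AUC_ref/D_ref)
      = (891.5/125) / (1958/250)
      = 7.132 / 7.832 = 0.9106 = 91.06%

F_rel = 91.1%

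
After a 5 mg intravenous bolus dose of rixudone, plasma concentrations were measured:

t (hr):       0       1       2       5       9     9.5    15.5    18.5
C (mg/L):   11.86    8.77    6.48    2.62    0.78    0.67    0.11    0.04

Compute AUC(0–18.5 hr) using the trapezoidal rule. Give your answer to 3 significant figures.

AUC = 41.3 mg/L·hr

Trapezoidal AUC_0→18.5:
  [0→1]: (11.86+8.77)/2 × 1 = 10.315
  [1→2]: (8.77+6.48)/2 × 1 = 7.625
  [2→5]: (6.48+2.62)/2 × 3 = 13.65
  [5→9]: (2.62+0.78)/2 × 4 = 6.8
  [9→9.5]: (0.78+0.67)/2 × 0.5 = 0.3625
  [9.5→15.5]: (0.67+0.11)/2 × 6 = 2.34
  [15.5→18.5]: (0.11+0.04)/2 × 3 = 0.225
  Sum = 41.3175 mg/L·hr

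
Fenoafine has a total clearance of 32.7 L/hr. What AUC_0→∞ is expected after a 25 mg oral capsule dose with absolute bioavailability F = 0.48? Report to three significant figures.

AUC = 0.367 mg/L·hr

AUC_0→∞ = F × Dose / CL
        = 0.48 × 25 / 32.7 = 0.366972 mg/L·hr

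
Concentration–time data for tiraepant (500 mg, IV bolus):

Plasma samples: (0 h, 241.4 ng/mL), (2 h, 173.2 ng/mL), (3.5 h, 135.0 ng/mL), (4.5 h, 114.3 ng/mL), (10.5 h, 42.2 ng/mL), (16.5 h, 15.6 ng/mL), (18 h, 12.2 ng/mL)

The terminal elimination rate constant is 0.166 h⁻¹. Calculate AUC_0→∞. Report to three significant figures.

Trapezoidal AUC_0→18:
  [0→2]: (241.4+173.2)/2 × 2 = 414.6
  [2→3.5]: (173.2+135.0)/2 × 1.5 = 231.15
  [3.5→4.5]: (135.0+114.3)/2 × 1 = 124.65
  [4.5→10.5]: (114.3+42.2)/2 × 6 = 469.5
  [10.5→16.5]: (42.2+15.6)/2 × 6 = 173.4
  [16.5→18]: (15.6+12.2)/2 × 1.5 = 20.85
  Sum = 1434.15 ng/mL·h
Extrapolated tail: C_last / k_e = 12.2 / 0.166 = 73.494
AUC_0→∞ = 1434.15 + 73.494 = 1507.644 ng/mL·h

AUC = 1510 ng/mL·h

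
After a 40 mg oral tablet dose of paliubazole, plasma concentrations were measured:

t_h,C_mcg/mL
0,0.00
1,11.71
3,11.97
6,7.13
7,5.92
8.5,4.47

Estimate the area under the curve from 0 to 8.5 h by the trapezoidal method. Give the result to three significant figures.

AUC = 72.5 mcg/mL·h

Trapezoidal AUC_0→8.5:
  [0→1]: (0.00+11.71)/2 × 1 = 5.855
  [1→3]: (11.71+11.97)/2 × 2 = 23.68
  [3→6]: (11.97+7.13)/2 × 3 = 28.65
  [6→7]: (7.13+5.92)/2 × 1 = 6.525
  [7→8.5]: (5.92+4.47)/2 × 1.5 = 7.7925
  Sum = 72.5025 mcg/mL·h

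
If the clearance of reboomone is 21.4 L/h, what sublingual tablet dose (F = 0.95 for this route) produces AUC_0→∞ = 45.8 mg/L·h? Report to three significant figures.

Dose = 1030 mg

Dose = CL × AUC_0→∞ / F
     = 21.4 × 45.8 / 0.95 = 1031.71 mg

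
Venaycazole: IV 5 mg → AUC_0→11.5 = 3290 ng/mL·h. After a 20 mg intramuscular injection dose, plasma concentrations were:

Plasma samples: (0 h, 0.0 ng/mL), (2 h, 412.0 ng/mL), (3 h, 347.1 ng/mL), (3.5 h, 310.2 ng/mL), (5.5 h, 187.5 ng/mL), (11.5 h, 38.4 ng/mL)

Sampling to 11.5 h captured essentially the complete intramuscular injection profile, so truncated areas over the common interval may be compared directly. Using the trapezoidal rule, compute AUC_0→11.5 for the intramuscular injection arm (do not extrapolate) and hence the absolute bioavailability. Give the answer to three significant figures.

Trapezoidal AUC_0→11.5 (intramuscular injection):
  [0→2]: (0.0+412.0)/2 × 2 = 412.0
  [2→3]: (412.0+347.1)/2 × 1 = 379.55
  [3→3.5]: (347.1+310.2)/2 × 0.5 = 164.325
  [3.5→5.5]: (310.2+187.5)/2 × 2 = 497.7
  [5.5→11.5]: (187.5+38.4)/2 × 6 = 677.7
  Sum = 2131.275 ng/mL·h
F = (AUC_ev/D_ev)/(AUC_iv/D_iv) = (2131.275/20)/(3290/5) = 106.56375/658 = 0.1620

F = 0.162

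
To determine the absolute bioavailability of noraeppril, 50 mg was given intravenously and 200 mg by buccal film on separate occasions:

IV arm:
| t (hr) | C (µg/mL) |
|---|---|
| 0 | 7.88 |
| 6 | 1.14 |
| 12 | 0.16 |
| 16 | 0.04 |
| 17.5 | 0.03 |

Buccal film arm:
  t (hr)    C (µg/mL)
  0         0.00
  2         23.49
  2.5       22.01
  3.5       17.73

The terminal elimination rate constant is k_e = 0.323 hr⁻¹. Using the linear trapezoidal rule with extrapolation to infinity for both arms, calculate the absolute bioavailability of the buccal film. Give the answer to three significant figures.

Trapezoidal AUC_0→17.5 (IV):
  [0→6]: (7.88+1.14)/2 × 6 = 27.06
  [6→12]: (1.14+0.16)/2 × 6 = 3.9
  [12→16]: (0.16+0.04)/2 × 4 = 0.4
  [16→17.5]: (0.04+0.03)/2 × 1.5 = 0.0525
  Sum = 31.4125 µg/mL·hr
IV tail: 0.03/0.323 = 0.093; AUC_iv,0→∞ = 31.4125 + 0.093 = 31.5055 µg/mL·hr
Trapezoidal AUC_0→3.5 (buccal film):
  [0→2]: (0.00+23.49)/2 × 2 = 23.49
  [2→2.5]: (23.49+22.01)/2 × 0.5 = 11.375
  [2.5→3.5]: (22.01+17.73)/2 × 1 = 19.87
  Sum = 54.735 µg/mL·hr
buccal film tail: 17.73/0.323 = 54.892; AUC_ev,0→∞ = 54.735 + 54.892 = 109.627 µg/mL·hr
F = (AUC_ev/D_ev)/(AUC_iv/D_iv) = (109.627/200)/(31.5055/50) = 0.548135/0.63011 = 0.8699

F = 0.870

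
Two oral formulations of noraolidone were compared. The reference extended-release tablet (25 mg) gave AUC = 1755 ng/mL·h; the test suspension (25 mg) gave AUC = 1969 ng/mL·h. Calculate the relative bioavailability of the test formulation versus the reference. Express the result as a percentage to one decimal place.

F_rel = (AUC_test/D_test) / (AUC_ref/D_ref)
      = (1969/25) / (1755/25)
      = 78.76 / 70.2 = 1.1219 = 112.19%

F_rel = 112.2%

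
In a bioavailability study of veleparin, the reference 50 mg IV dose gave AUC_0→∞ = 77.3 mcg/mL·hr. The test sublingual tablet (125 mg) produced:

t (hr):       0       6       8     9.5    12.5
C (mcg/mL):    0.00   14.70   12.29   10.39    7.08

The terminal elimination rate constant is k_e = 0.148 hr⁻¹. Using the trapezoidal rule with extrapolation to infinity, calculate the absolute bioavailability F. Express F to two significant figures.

F = 0.84

Trapezoidal AUC_0→12.5 (sublingual tablet):
  [0→6]: (0.00+14.70)/2 × 6 = 44.1
  [6→8]: (14.70+12.29)/2 × 2 = 26.99
  [8→9.5]: (12.29+10.39)/2 × 1.5 = 17.01
  [9.5→12.5]: (10.39+7.08)/2 × 3 = 26.205
  Sum = 114.305 mcg/mL·hr
Tail: C_last/k_e = 7.08/0.148 = 47.838
AUC_0→∞ (sublingual tablet) = 114.305 + 47.838 = 162.143 mcg/mL·hr
F = (AUC_ev/D_ev)/(AUC_iv/D_iv) = (162.143/125)/(77.3/50) = 1.297144/1.546 = 0.8390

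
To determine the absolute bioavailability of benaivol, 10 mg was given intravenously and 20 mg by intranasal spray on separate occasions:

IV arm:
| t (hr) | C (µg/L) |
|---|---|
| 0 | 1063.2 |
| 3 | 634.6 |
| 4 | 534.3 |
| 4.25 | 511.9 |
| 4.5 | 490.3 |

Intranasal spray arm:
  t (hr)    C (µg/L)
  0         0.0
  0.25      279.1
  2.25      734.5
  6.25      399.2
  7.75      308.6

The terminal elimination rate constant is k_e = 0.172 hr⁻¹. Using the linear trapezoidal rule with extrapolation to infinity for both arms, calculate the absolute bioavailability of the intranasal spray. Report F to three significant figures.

F = 0.452

Trapezoidal AUC_0→4.5 (IV):
  [0→3]: (1063.2+634.6)/2 × 3 = 2546.7
  [3→4]: (634.6+534.3)/2 × 1 = 584.45
  [4→4.25]: (534.3+511.9)/2 × 0.25 = 130.775
  [4.25→4.5]: (511.9+490.3)/2 × 0.25 = 125.275
  Sum = 3387.2 µg/L·hr
IV tail: 490.3/0.172 = 2850.581; AUC_iv,0→∞ = 3387.2 + 2850.581 = 6237.781 µg/L·hr
Trapezoidal AUC_0→7.75 (intranasal spray):
  [0→0.25]: (0.0+279.1)/2 × 0.25 = 34.8875
  [0.25→2.25]: (279.1+734.5)/2 × 2 = 1013.6
  [2.25→6.25]: (734.5+399.2)/2 × 4 = 2267.4
  [6.25→7.75]: (399.2+308.6)/2 × 1.5 = 530.85
  Sum = 3846.7375 µg/L·hr
intranasal spray tail: 308.6/0.172 = 1794.186; AUC_ev,0→∞ = 3846.7375 + 1794.186 = 5640.9235 µg/L·hr
F = (AUC_ev/D_ev)/(AUC_iv/D_iv) = (5640.9235/20)/(6237.781/10) = 282.046/623.7781 = 0.4522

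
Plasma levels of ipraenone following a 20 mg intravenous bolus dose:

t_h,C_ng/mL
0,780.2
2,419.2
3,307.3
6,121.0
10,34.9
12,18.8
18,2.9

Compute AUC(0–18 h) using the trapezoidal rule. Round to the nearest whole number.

AUC = 2636 ng/mL·h

Trapezoidal AUC_0→18:
  [0→2]: (780.2+419.2)/2 × 2 = 1199.4
  [2→3]: (419.2+307.3)/2 × 1 = 363.25
  [3→6]: (307.3+121.0)/2 × 3 = 642.45
  [6→10]: (121.0+34.9)/2 × 4 = 311.8
  [10→12]: (34.9+18.8)/2 × 2 = 53.7
  [12→18]: (18.8+2.9)/2 × 6 = 65.1
  Sum = 2635.7 ng/mL·h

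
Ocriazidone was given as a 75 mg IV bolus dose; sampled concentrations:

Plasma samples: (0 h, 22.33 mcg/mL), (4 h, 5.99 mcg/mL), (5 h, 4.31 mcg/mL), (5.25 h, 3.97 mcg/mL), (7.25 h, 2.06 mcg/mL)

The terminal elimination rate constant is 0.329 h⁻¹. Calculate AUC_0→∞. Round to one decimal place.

Trapezoidal AUC_0→7.25:
  [0→4]: (22.33+5.99)/2 × 4 = 56.64
  [4→5]: (5.99+4.31)/2 × 1 = 5.15
  [5→5.25]: (4.31+3.97)/2 × 0.25 = 1.035
  [5.25→7.25]: (3.97+2.06)/2 × 2 = 6.03
  Sum = 68.855 mcg/mL·h
Extrapolated tail: C_last / k_e = 2.06 / 0.329 = 6.261
AUC_0→∞ = 68.855 + 6.261 = 75.116 mcg/mL·h

AUC = 75.1 mcg/mL·h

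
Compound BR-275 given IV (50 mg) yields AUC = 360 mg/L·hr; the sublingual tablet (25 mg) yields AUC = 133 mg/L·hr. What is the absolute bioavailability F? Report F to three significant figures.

F = (AUC_ev / D_ev) / (AUC_iv / D_iv)
  = (133/25) / (360/50)
  = 5.32 / 7.2 = 0.7389

F = 0.739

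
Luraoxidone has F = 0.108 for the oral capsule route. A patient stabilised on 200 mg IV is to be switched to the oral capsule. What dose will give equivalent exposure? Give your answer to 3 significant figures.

D_oral = 1850 mg

For equal systemic exposure: F × D_ev = D_iv
D_ev = D_iv / F = 200 / 0.108 = 1851.85 mg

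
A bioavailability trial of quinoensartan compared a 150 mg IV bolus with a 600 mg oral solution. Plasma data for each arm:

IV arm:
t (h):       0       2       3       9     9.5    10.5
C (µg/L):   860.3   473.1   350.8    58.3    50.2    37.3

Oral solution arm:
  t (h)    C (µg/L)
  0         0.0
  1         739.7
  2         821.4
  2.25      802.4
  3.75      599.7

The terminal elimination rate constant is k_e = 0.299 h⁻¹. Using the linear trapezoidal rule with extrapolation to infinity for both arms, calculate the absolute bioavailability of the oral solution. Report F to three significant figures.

Trapezoidal AUC_0→10.5 (IV):
  [0→2]: (860.3+473.1)/2 × 2 = 1333.4
  [2→3]: (473.1+350.8)/2 × 1 = 411.95
  [3→9]: (350.8+58.3)/2 × 6 = 1227.3
  [9→9.5]: (58.3+50.2)/2 × 0.5 = 27.125
  [9.5→10.5]: (50.2+37.3)/2 × 1 = 43.75
  Sum = 3043.525 µg/L·h
IV tail: 37.3/0.299 = 124.749; AUC_iv,0→∞ = 3043.525 + 124.749 = 3168.274 µg/L·h
Trapezoidal AUC_0→3.75 (oral solution):
  [0→1]: (0.0+739.7)/2 × 1 = 369.85
  [1→2]: (739.7+821.4)/2 × 1 = 780.55
  [2→2.25]: (821.4+802.4)/2 × 0.25 = 202.975
  [2.25→3.75]: (802.4+599.7)/2 × 1.5 = 1051.575
  Sum = 2404.95 µg/L·h
oral solution tail: 599.7/0.299 = 2005.686; AUC_ev,0→∞ = 2404.95 + 2005.686 = 4410.636 µg/L·h
F = (AUC_ev/D_ev)/(AUC_iv/D_iv) = (4410.636/600)/(3168.274/150) = 7.35106/21.1218 = 0.3480

F = 0.348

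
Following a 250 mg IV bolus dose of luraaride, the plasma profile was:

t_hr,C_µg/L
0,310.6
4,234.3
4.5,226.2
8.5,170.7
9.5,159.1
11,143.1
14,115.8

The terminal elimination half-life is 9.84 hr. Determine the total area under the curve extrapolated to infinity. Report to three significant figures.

AUC = 4420 µg/L·hr

Trapezoidal AUC_0→14:
  [0→4]: (310.6+234.3)/2 × 4 = 1089.8
  [4→4.5]: (234.3+226.2)/2 × 0.5 = 115.125
  [4.5→8.5]: (226.2+170.7)/2 × 4 = 793.8
  [8.5→9.5]: (170.7+159.1)/2 × 1 = 164.9
  [9.5→11]: (159.1+143.1)/2 × 1.5 = 226.65
  [11→14]: (143.1+115.8)/2 × 3 = 388.35
  Sum = 2778.625 µg/L·hr
k_e = ln2 / t½ = 0.693147 / 9.84 = 0.0704 hr^-1
Extrapolated tail: C_last / k_e = 115.8 / 0.0704 = 1644.886
AUC_0→∞ = 2778.625 + 1644.886 = 4423.511 µg/L·hr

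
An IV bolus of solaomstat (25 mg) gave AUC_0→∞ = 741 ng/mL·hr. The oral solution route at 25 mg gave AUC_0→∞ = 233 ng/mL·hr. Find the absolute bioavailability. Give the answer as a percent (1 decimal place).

F = 31.4%

F = (AUC_ev / D_ev) / (AUC_iv / D_iv)
  = (233/25) / (741/25)
  = 9.32 / 29.64 = 0.3144
  = 31.44%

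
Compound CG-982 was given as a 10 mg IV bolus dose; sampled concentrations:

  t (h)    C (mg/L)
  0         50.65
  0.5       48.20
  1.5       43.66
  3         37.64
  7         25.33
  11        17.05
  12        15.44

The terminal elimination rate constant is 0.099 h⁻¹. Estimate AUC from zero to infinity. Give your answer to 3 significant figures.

AUC = 515 mg/L·h

Trapezoidal AUC_0→12:
  [0→0.5]: (50.65+48.20)/2 × 0.5 = 24.7125
  [0.5→1.5]: (48.20+43.66)/2 × 1 = 45.93
  [1.5→3]: (43.66+37.64)/2 × 1.5 = 60.975
  [3→7]: (37.64+25.33)/2 × 4 = 125.94
  [7→11]: (25.33+17.05)/2 × 4 = 84.76
  [11→12]: (17.05+15.44)/2 × 1 = 16.245
  Sum = 358.5625 mg/L·h
Extrapolated tail: C_last / k_e = 15.44 / 0.099 = 155.960
AUC_0→∞ = 358.5625 + 155.960 = 514.5225 mg/L·h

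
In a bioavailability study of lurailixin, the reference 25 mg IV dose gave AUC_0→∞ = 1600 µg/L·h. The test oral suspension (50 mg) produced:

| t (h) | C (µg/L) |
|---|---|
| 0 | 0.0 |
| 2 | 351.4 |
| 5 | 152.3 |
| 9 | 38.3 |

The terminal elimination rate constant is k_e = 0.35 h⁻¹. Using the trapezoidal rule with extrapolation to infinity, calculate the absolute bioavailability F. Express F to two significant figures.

Trapezoidal AUC_0→9 (oral suspension):
  [0→2]: (0.0+351.4)/2 × 2 = 351.4
  [2→5]: (351.4+152.3)/2 × 3 = 755.55
  [5→9]: (152.3+38.3)/2 × 4 = 381.2
  Sum = 1488.15 µg/L·h
Tail: C_last/k_e = 38.3/0.35 = 109.429
AUC_0→∞ (oral suspension) = 1488.15 + 109.429 = 1597.579 µg/L·h
F = (AUC_ev/D_ev)/(AUC_iv/D_iv) = (1597.579/50)/(1600/25) = 31.95158/64 = 0.4992

F = 0.50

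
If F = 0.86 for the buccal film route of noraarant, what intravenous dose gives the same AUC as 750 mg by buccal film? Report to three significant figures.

Systemic exposure from an extravascular dose = F × D_ev, so the equivalent IV dose is F × D_ev.
D_iv = F × D_ev = 0.86 × 750 = 645 mg

D_iv = 645 mg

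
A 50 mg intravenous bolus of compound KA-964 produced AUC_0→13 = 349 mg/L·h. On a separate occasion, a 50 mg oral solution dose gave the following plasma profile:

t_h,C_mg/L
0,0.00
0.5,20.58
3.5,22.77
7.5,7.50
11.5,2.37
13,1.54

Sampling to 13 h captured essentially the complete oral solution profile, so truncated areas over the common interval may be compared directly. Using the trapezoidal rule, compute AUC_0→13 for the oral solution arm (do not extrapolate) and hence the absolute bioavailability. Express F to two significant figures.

Trapezoidal AUC_0→13 (oral solution):
  [0→0.5]: (0.00+20.58)/2 × 0.5 = 5.145
  [0.5→3.5]: (20.58+22.77)/2 × 3 = 65.025
  [3.5→7.5]: (22.77+7.50)/2 × 4 = 60.54
  [7.5→11.5]: (7.50+2.37)/2 × 4 = 19.74
  [11.5→13]: (2.37+1.54)/2 × 1.5 = 2.9325
  Sum = 153.3825 mg/L·h
F = (AUC_ev/D_ev)/(AUC_iv/D_iv) = (153.3825/50)/(349/50) = 3.06765/6.98 = 0.4395

F = 0.44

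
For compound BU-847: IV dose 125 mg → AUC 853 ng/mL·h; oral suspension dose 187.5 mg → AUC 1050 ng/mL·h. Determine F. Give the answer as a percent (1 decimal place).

F = (AUC_ev / D_ev) / (AUC_iv / D_iv)
  = (1050/187.5) / (853/125)
  = 5.6 / 6.824 = 0.8206
  = 82.06%

F = 82.1%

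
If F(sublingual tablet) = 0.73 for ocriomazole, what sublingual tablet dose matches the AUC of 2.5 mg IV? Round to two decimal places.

For equal systemic exposure: F × D_ev = D_iv
D_ev = D_iv / F = 2.5 / 0.73 = 3.42466 mg

D_sublingual = 3.42 mg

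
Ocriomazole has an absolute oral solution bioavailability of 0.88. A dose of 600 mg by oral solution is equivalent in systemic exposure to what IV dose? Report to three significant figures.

Systemic exposure from an extravascular dose = F × D_ev, so the equivalent IV dose is F × D_ev.
D_iv = F × D_ev = 0.88 × 600 = 528 mg

D_iv = 528 mg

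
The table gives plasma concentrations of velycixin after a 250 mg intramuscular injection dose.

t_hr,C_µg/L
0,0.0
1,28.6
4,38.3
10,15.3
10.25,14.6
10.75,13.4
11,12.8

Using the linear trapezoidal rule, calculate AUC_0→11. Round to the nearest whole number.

Trapezoidal AUC_0→11:
  [0→1]: (0.0+28.6)/2 × 1 = 14.3
  [1→4]: (28.6+38.3)/2 × 3 = 100.35
  [4→10]: (38.3+15.3)/2 × 6 = 160.8
  [10→10.25]: (15.3+14.6)/2 × 0.25 = 3.7375
  [10.25→10.75]: (14.6+13.4)/2 × 0.5 = 7.0
  [10.75→11]: (13.4+12.8)/2 × 0.25 = 3.275
  Sum = 289.4625 µg/L·hr

AUC = 289 µg/L·hr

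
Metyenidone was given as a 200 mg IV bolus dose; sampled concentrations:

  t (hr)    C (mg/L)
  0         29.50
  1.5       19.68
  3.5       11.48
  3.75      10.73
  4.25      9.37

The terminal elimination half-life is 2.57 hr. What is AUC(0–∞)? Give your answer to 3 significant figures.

AUC = 111 mg/L·hr

Trapezoidal AUC_0→4.25:
  [0→1.5]: (29.50+19.68)/2 × 1.5 = 36.885
  [1.5→3.5]: (19.68+11.48)/2 × 2 = 31.16
  [3.5→3.75]: (11.48+10.73)/2 × 0.25 = 2.77625
  [3.75→4.25]: (10.73+9.37)/2 × 0.5 = 5.025
  Sum = 75.84625 mg/L·hr
k_e = ln2 / t½ = 0.693147 / 2.57 = 0.2697 hr^-1
Extrapolated tail: C_last / k_e = 9.37 / 0.2697 = 34.742
AUC_0→∞ = 75.84625 + 34.742 = 110.58825 mg/L·hr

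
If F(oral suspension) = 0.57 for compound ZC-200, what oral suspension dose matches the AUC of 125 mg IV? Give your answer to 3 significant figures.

D_oral = 219 mg

For equal systemic exposure: F × D_ev = D_iv
D_ev = D_iv / F = 125 / 0.57 = 219.298 mg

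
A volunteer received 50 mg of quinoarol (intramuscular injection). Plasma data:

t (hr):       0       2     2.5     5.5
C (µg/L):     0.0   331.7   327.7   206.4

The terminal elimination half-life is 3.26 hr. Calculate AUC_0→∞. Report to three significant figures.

Trapezoidal AUC_0→5.5:
  [0→2]: (0.0+331.7)/2 × 2 = 331.7
  [2→2.5]: (331.7+327.7)/2 × 0.5 = 164.85
  [2.5→5.5]: (327.7+206.4)/2 × 3 = 801.15
  Sum = 1297.7 µg/L·hr
k_e = ln2 / t½ = 0.693147 / 3.26 = 0.2126 hr^-1
Extrapolated tail: C_last / k_e = 206.4 / 0.2126 = 970.837
AUC_0→∞ = 1297.7 + 970.837 = 2268.537 µg/L·hr

AUC = 2270 µg/L·hr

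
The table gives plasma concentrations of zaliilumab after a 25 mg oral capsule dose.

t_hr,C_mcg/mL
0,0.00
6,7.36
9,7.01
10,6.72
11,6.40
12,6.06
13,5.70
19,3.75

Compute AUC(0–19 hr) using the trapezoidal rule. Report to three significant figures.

AUC = 97.5 mcg/mL·hr

Trapezoidal AUC_0→19:
  [0→6]: (0.00+7.36)/2 × 6 = 22.08
  [6→9]: (7.36+7.01)/2 × 3 = 21.555
  [9→10]: (7.01+6.72)/2 × 1 = 6.865
  [10→11]: (6.72+6.40)/2 × 1 = 6.56
  [11→12]: (6.40+6.06)/2 × 1 = 6.23
  [12→13]: (6.06+5.70)/2 × 1 = 5.88
  [13→19]: (5.70+3.75)/2 × 6 = 28.35
  Sum = 97.52 mcg/mL·hr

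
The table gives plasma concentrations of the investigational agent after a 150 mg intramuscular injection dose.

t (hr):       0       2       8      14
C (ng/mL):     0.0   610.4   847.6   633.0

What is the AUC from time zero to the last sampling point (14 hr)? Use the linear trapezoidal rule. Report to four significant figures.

Trapezoidal AUC_0→14:
  [0→2]: (0.0+610.4)/2 × 2 = 610.4
  [2→8]: (610.4+847.6)/2 × 6 = 4374.0
  [8→14]: (847.6+633.0)/2 × 6 = 4441.8
  Sum = 9426.2 ng/mL·hr

AUC = 9426 ng/mL·hr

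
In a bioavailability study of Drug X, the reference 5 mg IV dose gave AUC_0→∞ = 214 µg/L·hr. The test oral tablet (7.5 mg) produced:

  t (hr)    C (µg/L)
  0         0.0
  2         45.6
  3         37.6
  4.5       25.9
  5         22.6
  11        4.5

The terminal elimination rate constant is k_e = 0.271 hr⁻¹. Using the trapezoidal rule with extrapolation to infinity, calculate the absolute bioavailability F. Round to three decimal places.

Trapezoidal AUC_0→11 (oral tablet):
  [0→2]: (0.0+45.6)/2 × 2 = 45.6
  [2→3]: (45.6+37.6)/2 × 1 = 41.6
  [3→4.5]: (37.6+25.9)/2 × 1.5 = 47.625
  [4.5→5]: (25.9+22.6)/2 × 0.5 = 12.125
  [5→11]: (22.6+4.5)/2 × 6 = 81.3
  Sum = 228.25 µg/L·hr
Tail: C_last/k_e = 4.5/0.271 = 16.605
AUC_0→∞ (oral tablet) = 228.25 + 16.605 = 244.855 µg/L·hr
F = (AUC_ev/D_ev)/(AUC_iv/D_iv) = (244.855/7.5)/(214/5) = 32.6473/42.8 = 0.7628

F = 0.763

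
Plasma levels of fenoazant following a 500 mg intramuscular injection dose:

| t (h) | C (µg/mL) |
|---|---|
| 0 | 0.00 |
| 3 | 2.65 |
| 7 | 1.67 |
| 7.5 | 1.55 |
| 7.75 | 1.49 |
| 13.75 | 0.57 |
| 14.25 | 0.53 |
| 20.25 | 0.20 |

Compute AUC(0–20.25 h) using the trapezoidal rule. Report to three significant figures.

Trapezoidal AUC_0→20.25:
  [0→3]: (0.00+2.65)/2 × 3 = 3.975
  [3→7]: (2.65+1.67)/2 × 4 = 8.64
  [7→7.5]: (1.67+1.55)/2 × 0.5 = 0.805
  [7.5→7.75]: (1.55+1.49)/2 × 0.25 = 0.38
  [7.75→13.75]: (1.49+0.57)/2 × 6 = 6.18
  [13.75→14.25]: (0.57+0.53)/2 × 0.5 = 0.275
  [14.25→20.25]: (0.53+0.20)/2 × 6 = 2.19
  Sum = 22.445 µg/mL·h

AUC = 22.4 µg/mL·h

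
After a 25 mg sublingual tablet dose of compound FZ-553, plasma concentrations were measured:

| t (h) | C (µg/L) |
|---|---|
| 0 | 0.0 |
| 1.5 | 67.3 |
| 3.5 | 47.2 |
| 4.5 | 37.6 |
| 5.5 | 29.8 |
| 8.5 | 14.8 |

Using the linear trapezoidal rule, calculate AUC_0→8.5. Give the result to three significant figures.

AUC = 308 µg/L·h

Trapezoidal AUC_0→8.5:
  [0→1.5]: (0.0+67.3)/2 × 1.5 = 50.475
  [1.5→3.5]: (67.3+47.2)/2 × 2 = 114.5
  [3.5→4.5]: (47.2+37.6)/2 × 1 = 42.4
  [4.5→5.5]: (37.6+29.8)/2 × 1 = 33.7
  [5.5→8.5]: (29.8+14.8)/2 × 3 = 66.9
  Sum = 307.975 µg/L·h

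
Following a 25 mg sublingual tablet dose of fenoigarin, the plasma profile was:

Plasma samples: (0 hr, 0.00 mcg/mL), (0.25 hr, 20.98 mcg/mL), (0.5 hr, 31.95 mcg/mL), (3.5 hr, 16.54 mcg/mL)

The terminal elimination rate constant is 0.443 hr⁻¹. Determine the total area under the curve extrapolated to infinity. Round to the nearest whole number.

AUC = 119 mcg/mL·hr

Trapezoidal AUC_0→3.5:
  [0→0.25]: (0.00+20.98)/2 × 0.25 = 2.6225
  [0.25→0.5]: (20.98+31.95)/2 × 0.25 = 6.61625
  [0.5→3.5]: (31.95+16.54)/2 × 3 = 72.735
  Sum = 81.97375 mcg/mL·hr
Extrapolated tail: C_last / k_e = 16.54 / 0.443 = 37.336
AUC_0→∞ = 81.97375 + 37.336 = 119.30975 mcg/mL·hr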